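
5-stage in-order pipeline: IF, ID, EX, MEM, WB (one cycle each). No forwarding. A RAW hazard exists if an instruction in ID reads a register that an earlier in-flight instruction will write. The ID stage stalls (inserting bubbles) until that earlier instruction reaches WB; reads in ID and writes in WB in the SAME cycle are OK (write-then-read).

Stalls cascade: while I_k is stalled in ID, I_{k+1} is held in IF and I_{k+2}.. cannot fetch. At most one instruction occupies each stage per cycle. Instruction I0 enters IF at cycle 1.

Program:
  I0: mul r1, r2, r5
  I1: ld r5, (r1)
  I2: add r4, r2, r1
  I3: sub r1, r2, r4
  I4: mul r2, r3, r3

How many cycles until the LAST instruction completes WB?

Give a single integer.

I0 mul r1 <- r2,r5: IF@1 ID@2 stall=0 (-) EX@3 MEM@4 WB@5
I1 ld r5 <- r1: IF@2 ID@3 stall=2 (RAW on I0.r1 (WB@5)) EX@6 MEM@7 WB@8
I2 add r4 <- r2,r1: IF@3 ID@6 stall=0 (-) EX@7 MEM@8 WB@9
I3 sub r1 <- r2,r4: IF@6 ID@7 stall=2 (RAW on I2.r4 (WB@9)) EX@10 MEM@11 WB@12
I4 mul r2 <- r3,r3: IF@7 ID@10 stall=0 (-) EX@11 MEM@12 WB@13

Answer: 13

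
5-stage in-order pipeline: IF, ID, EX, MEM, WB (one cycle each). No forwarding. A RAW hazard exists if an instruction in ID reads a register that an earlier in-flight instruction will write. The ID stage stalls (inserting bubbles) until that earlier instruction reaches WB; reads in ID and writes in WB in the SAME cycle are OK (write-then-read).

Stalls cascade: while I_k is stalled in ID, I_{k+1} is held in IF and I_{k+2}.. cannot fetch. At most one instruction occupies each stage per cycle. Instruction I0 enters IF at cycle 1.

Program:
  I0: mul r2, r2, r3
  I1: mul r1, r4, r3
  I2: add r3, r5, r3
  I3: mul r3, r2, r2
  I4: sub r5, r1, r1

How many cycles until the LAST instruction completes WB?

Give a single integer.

Answer: 9

Derivation:
I0 mul r2 <- r2,r3: IF@1 ID@2 stall=0 (-) EX@3 MEM@4 WB@5
I1 mul r1 <- r4,r3: IF@2 ID@3 stall=0 (-) EX@4 MEM@5 WB@6
I2 add r3 <- r5,r3: IF@3 ID@4 stall=0 (-) EX@5 MEM@6 WB@7
I3 mul r3 <- r2,r2: IF@4 ID@5 stall=0 (-) EX@6 MEM@7 WB@8
I4 sub r5 <- r1,r1: IF@5 ID@6 stall=0 (-) EX@7 MEM@8 WB@9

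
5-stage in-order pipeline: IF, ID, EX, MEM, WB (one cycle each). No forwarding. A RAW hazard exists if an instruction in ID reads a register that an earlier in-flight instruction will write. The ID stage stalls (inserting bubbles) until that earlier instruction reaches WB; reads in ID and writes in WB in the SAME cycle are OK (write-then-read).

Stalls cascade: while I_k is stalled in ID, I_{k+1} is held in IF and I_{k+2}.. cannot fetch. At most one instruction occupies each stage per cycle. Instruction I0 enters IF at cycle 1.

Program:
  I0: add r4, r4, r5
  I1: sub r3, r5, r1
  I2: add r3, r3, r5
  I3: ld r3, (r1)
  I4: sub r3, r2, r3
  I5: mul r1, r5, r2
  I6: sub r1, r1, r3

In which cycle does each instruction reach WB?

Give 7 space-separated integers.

Answer: 5 6 9 10 13 14 17

Derivation:
I0 add r4 <- r4,r5: IF@1 ID@2 stall=0 (-) EX@3 MEM@4 WB@5
I1 sub r3 <- r5,r1: IF@2 ID@3 stall=0 (-) EX@4 MEM@5 WB@6
I2 add r3 <- r3,r5: IF@3 ID@4 stall=2 (RAW on I1.r3 (WB@6)) EX@7 MEM@8 WB@9
I3 ld r3 <- r1: IF@4 ID@7 stall=0 (-) EX@8 MEM@9 WB@10
I4 sub r3 <- r2,r3: IF@7 ID@8 stall=2 (RAW on I3.r3 (WB@10)) EX@11 MEM@12 WB@13
I5 mul r1 <- r5,r2: IF@8 ID@11 stall=0 (-) EX@12 MEM@13 WB@14
I6 sub r1 <- r1,r3: IF@11 ID@12 stall=2 (RAW on I5.r1 (WB@14)) EX@15 MEM@16 WB@17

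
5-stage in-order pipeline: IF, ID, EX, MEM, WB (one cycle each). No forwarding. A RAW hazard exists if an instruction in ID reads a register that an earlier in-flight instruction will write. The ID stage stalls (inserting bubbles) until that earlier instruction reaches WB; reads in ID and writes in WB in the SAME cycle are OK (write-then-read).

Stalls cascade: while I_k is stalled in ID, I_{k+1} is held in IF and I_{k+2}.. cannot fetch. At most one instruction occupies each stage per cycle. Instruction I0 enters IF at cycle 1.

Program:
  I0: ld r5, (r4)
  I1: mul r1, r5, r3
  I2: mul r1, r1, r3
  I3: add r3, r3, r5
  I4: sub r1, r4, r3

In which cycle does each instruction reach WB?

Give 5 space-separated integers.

I0 ld r5 <- r4: IF@1 ID@2 stall=0 (-) EX@3 MEM@4 WB@5
I1 mul r1 <- r5,r3: IF@2 ID@3 stall=2 (RAW on I0.r5 (WB@5)) EX@6 MEM@7 WB@8
I2 mul r1 <- r1,r3: IF@3 ID@6 stall=2 (RAW on I1.r1 (WB@8)) EX@9 MEM@10 WB@11
I3 add r3 <- r3,r5: IF@6 ID@9 stall=0 (-) EX@10 MEM@11 WB@12
I4 sub r1 <- r4,r3: IF@9 ID@10 stall=2 (RAW on I3.r3 (WB@12)) EX@13 MEM@14 WB@15

Answer: 5 8 11 12 15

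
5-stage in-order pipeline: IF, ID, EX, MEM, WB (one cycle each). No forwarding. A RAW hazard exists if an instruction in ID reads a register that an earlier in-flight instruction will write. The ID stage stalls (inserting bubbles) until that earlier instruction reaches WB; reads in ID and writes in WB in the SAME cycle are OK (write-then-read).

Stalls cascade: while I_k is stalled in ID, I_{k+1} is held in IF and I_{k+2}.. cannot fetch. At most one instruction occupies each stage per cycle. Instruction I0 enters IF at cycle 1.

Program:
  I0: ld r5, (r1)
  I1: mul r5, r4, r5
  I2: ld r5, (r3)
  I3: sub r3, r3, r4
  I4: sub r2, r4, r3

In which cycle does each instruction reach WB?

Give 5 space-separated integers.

I0 ld r5 <- r1: IF@1 ID@2 stall=0 (-) EX@3 MEM@4 WB@5
I1 mul r5 <- r4,r5: IF@2 ID@3 stall=2 (RAW on I0.r5 (WB@5)) EX@6 MEM@7 WB@8
I2 ld r5 <- r3: IF@3 ID@6 stall=0 (-) EX@7 MEM@8 WB@9
I3 sub r3 <- r3,r4: IF@6 ID@7 stall=0 (-) EX@8 MEM@9 WB@10
I4 sub r2 <- r4,r3: IF@7 ID@8 stall=2 (RAW on I3.r3 (WB@10)) EX@11 MEM@12 WB@13

Answer: 5 8 9 10 13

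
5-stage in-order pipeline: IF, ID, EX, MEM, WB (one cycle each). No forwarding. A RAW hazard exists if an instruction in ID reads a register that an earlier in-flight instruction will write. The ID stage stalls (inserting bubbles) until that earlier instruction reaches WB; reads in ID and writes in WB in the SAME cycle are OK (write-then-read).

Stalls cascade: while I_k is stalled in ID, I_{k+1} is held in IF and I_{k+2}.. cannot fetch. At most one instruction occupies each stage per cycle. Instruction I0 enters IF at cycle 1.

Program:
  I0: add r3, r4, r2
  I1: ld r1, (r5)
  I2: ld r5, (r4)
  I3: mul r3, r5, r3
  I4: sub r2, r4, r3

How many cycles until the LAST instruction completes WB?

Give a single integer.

Answer: 13

Derivation:
I0 add r3 <- r4,r2: IF@1 ID@2 stall=0 (-) EX@3 MEM@4 WB@5
I1 ld r1 <- r5: IF@2 ID@3 stall=0 (-) EX@4 MEM@5 WB@6
I2 ld r5 <- r4: IF@3 ID@4 stall=0 (-) EX@5 MEM@6 WB@7
I3 mul r3 <- r5,r3: IF@4 ID@5 stall=2 (RAW on I2.r5 (WB@7)) EX@8 MEM@9 WB@10
I4 sub r2 <- r4,r3: IF@5 ID@8 stall=2 (RAW on I3.r3 (WB@10)) EX@11 MEM@12 WB@13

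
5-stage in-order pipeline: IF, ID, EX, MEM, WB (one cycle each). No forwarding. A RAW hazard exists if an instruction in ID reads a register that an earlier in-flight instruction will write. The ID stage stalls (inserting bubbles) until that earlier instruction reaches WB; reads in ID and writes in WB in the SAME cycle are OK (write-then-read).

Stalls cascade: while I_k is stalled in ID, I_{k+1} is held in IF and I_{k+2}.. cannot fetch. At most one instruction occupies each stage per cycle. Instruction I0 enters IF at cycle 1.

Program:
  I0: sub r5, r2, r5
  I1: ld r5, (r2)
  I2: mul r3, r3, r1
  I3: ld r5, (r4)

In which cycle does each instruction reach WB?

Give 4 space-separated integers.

Answer: 5 6 7 8

Derivation:
I0 sub r5 <- r2,r5: IF@1 ID@2 stall=0 (-) EX@3 MEM@4 WB@5
I1 ld r5 <- r2: IF@2 ID@3 stall=0 (-) EX@4 MEM@5 WB@6
I2 mul r3 <- r3,r1: IF@3 ID@4 stall=0 (-) EX@5 MEM@6 WB@7
I3 ld r5 <- r4: IF@4 ID@5 stall=0 (-) EX@6 MEM@7 WB@8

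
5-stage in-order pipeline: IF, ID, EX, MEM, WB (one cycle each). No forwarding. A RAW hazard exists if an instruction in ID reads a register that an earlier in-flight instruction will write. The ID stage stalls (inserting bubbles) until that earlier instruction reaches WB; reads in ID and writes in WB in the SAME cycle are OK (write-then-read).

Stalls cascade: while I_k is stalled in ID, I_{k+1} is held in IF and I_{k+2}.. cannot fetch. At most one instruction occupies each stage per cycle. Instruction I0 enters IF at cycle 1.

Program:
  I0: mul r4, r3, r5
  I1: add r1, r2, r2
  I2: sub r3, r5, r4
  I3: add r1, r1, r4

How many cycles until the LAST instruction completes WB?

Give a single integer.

Answer: 9

Derivation:
I0 mul r4 <- r3,r5: IF@1 ID@2 stall=0 (-) EX@3 MEM@4 WB@5
I1 add r1 <- r2,r2: IF@2 ID@3 stall=0 (-) EX@4 MEM@5 WB@6
I2 sub r3 <- r5,r4: IF@3 ID@4 stall=1 (RAW on I0.r4 (WB@5)) EX@6 MEM@7 WB@8
I3 add r1 <- r1,r4: IF@4 ID@6 stall=0 (-) EX@7 MEM@8 WB@9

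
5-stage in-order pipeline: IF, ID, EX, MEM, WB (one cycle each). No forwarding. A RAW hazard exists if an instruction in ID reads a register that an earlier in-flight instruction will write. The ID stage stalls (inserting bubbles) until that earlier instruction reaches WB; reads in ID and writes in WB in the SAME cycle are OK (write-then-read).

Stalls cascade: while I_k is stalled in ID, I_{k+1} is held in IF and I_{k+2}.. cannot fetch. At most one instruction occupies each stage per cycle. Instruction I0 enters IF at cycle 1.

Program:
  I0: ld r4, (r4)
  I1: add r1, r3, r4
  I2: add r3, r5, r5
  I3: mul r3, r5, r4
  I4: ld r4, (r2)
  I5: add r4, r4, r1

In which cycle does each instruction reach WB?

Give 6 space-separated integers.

I0 ld r4 <- r4: IF@1 ID@2 stall=0 (-) EX@3 MEM@4 WB@5
I1 add r1 <- r3,r4: IF@2 ID@3 stall=2 (RAW on I0.r4 (WB@5)) EX@6 MEM@7 WB@8
I2 add r3 <- r5,r5: IF@3 ID@6 stall=0 (-) EX@7 MEM@8 WB@9
I3 mul r3 <- r5,r4: IF@6 ID@7 stall=0 (-) EX@8 MEM@9 WB@10
I4 ld r4 <- r2: IF@7 ID@8 stall=0 (-) EX@9 MEM@10 WB@11
I5 add r4 <- r4,r1: IF@8 ID@9 stall=2 (RAW on I4.r4 (WB@11)) EX@12 MEM@13 WB@14

Answer: 5 8 9 10 11 14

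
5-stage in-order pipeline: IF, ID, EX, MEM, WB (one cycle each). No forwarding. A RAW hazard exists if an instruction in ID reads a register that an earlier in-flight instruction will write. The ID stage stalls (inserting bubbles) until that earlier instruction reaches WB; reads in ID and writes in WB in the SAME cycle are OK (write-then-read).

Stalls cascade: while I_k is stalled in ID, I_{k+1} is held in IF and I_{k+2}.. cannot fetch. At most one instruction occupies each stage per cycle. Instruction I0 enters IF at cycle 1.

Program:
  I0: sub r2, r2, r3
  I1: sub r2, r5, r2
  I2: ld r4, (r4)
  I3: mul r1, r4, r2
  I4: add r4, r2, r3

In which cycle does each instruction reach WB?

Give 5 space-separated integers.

Answer: 5 8 9 12 13

Derivation:
I0 sub r2 <- r2,r3: IF@1 ID@2 stall=0 (-) EX@3 MEM@4 WB@5
I1 sub r2 <- r5,r2: IF@2 ID@3 stall=2 (RAW on I0.r2 (WB@5)) EX@6 MEM@7 WB@8
I2 ld r4 <- r4: IF@3 ID@6 stall=0 (-) EX@7 MEM@8 WB@9
I3 mul r1 <- r4,r2: IF@6 ID@7 stall=2 (RAW on I2.r4 (WB@9)) EX@10 MEM@11 WB@12
I4 add r4 <- r2,r3: IF@7 ID@10 stall=0 (-) EX@11 MEM@12 WB@13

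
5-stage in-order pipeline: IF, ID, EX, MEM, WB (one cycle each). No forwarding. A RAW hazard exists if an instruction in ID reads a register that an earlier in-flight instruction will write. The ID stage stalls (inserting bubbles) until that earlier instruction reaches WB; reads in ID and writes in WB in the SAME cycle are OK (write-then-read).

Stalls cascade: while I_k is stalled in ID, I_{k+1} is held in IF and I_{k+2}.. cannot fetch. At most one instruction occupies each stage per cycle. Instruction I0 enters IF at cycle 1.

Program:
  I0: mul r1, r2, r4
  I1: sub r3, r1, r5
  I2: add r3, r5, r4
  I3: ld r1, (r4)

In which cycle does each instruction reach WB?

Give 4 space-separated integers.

Answer: 5 8 9 10

Derivation:
I0 mul r1 <- r2,r4: IF@1 ID@2 stall=0 (-) EX@3 MEM@4 WB@5
I1 sub r3 <- r1,r5: IF@2 ID@3 stall=2 (RAW on I0.r1 (WB@5)) EX@6 MEM@7 WB@8
I2 add r3 <- r5,r4: IF@3 ID@6 stall=0 (-) EX@7 MEM@8 WB@9
I3 ld r1 <- r4: IF@6 ID@7 stall=0 (-) EX@8 MEM@9 WB@10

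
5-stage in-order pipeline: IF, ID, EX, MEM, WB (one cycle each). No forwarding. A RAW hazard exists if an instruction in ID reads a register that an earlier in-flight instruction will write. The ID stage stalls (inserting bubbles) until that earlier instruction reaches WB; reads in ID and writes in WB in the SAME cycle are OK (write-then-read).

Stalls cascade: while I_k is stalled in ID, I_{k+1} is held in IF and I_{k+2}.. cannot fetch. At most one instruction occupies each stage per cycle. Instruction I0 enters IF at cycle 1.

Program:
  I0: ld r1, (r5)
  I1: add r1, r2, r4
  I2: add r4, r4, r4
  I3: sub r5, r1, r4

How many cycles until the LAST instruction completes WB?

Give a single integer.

I0 ld r1 <- r5: IF@1 ID@2 stall=0 (-) EX@3 MEM@4 WB@5
I1 add r1 <- r2,r4: IF@2 ID@3 stall=0 (-) EX@4 MEM@5 WB@6
I2 add r4 <- r4,r4: IF@3 ID@4 stall=0 (-) EX@5 MEM@6 WB@7
I3 sub r5 <- r1,r4: IF@4 ID@5 stall=2 (RAW on I2.r4 (WB@7)) EX@8 MEM@9 WB@10

Answer: 10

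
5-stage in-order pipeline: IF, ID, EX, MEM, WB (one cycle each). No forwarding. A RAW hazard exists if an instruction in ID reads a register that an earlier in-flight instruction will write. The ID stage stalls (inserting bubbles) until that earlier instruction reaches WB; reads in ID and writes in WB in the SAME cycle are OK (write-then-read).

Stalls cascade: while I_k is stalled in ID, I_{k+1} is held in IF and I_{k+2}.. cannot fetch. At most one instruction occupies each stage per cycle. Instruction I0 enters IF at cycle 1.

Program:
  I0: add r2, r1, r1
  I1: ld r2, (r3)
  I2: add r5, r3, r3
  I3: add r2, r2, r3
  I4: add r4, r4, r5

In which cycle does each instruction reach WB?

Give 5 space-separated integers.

Answer: 5 6 7 9 10

Derivation:
I0 add r2 <- r1,r1: IF@1 ID@2 stall=0 (-) EX@3 MEM@4 WB@5
I1 ld r2 <- r3: IF@2 ID@3 stall=0 (-) EX@4 MEM@5 WB@6
I2 add r5 <- r3,r3: IF@3 ID@4 stall=0 (-) EX@5 MEM@6 WB@7
I3 add r2 <- r2,r3: IF@4 ID@5 stall=1 (RAW on I1.r2 (WB@6)) EX@7 MEM@8 WB@9
I4 add r4 <- r4,r5: IF@5 ID@7 stall=0 (-) EX@8 MEM@9 WB@10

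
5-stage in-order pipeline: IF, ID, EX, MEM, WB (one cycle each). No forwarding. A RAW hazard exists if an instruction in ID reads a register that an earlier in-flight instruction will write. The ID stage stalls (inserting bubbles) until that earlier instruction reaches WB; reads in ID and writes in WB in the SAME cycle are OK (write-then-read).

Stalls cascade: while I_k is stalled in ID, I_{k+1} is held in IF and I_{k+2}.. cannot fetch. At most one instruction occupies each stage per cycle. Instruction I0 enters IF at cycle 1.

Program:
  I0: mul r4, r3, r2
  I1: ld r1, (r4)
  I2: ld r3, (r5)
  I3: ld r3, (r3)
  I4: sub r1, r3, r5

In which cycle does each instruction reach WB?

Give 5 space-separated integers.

Answer: 5 8 9 12 15

Derivation:
I0 mul r4 <- r3,r2: IF@1 ID@2 stall=0 (-) EX@3 MEM@4 WB@5
I1 ld r1 <- r4: IF@2 ID@3 stall=2 (RAW on I0.r4 (WB@5)) EX@6 MEM@7 WB@8
I2 ld r3 <- r5: IF@3 ID@6 stall=0 (-) EX@7 MEM@8 WB@9
I3 ld r3 <- r3: IF@6 ID@7 stall=2 (RAW on I2.r3 (WB@9)) EX@10 MEM@11 WB@12
I4 sub r1 <- r3,r5: IF@7 ID@10 stall=2 (RAW on I3.r3 (WB@12)) EX@13 MEM@14 WB@15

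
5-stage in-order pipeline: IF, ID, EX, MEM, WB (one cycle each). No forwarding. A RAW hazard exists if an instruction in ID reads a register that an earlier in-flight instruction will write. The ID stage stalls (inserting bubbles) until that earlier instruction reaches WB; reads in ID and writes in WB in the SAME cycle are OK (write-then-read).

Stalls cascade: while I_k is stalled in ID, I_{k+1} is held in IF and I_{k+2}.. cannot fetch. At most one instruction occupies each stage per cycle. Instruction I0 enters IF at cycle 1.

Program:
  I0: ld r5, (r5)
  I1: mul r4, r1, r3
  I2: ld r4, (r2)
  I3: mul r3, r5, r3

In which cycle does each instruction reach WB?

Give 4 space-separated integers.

I0 ld r5 <- r5: IF@1 ID@2 stall=0 (-) EX@3 MEM@4 WB@5
I1 mul r4 <- r1,r3: IF@2 ID@3 stall=0 (-) EX@4 MEM@5 WB@6
I2 ld r4 <- r2: IF@3 ID@4 stall=0 (-) EX@5 MEM@6 WB@7
I3 mul r3 <- r5,r3: IF@4 ID@5 stall=0 (-) EX@6 MEM@7 WB@8

Answer: 5 6 7 8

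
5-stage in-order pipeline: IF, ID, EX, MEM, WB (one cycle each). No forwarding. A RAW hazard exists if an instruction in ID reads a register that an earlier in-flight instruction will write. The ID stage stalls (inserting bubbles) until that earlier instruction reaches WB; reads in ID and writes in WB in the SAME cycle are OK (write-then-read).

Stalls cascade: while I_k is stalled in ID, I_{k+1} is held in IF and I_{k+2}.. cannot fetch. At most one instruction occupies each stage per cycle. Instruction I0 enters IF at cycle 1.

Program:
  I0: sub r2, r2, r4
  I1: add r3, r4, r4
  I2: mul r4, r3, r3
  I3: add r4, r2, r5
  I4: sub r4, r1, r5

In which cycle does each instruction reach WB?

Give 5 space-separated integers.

Answer: 5 6 9 10 11

Derivation:
I0 sub r2 <- r2,r4: IF@1 ID@2 stall=0 (-) EX@3 MEM@4 WB@5
I1 add r3 <- r4,r4: IF@2 ID@3 stall=0 (-) EX@4 MEM@5 WB@6
I2 mul r4 <- r3,r3: IF@3 ID@4 stall=2 (RAW on I1.r3 (WB@6)) EX@7 MEM@8 WB@9
I3 add r4 <- r2,r5: IF@4 ID@7 stall=0 (-) EX@8 MEM@9 WB@10
I4 sub r4 <- r1,r5: IF@7 ID@8 stall=0 (-) EX@9 MEM@10 WB@11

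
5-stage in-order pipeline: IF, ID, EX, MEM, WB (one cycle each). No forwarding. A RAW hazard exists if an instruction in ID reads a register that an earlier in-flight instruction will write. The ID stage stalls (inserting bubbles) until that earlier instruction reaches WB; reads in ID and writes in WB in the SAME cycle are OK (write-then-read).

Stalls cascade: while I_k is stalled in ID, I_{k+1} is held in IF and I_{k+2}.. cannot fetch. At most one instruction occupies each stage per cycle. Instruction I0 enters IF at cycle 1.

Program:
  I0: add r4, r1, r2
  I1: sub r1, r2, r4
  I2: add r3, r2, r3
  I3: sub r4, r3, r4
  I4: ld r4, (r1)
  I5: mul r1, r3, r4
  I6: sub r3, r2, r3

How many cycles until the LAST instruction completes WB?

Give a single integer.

Answer: 17

Derivation:
I0 add r4 <- r1,r2: IF@1 ID@2 stall=0 (-) EX@3 MEM@4 WB@5
I1 sub r1 <- r2,r4: IF@2 ID@3 stall=2 (RAW on I0.r4 (WB@5)) EX@6 MEM@7 WB@8
I2 add r3 <- r2,r3: IF@3 ID@6 stall=0 (-) EX@7 MEM@8 WB@9
I3 sub r4 <- r3,r4: IF@6 ID@7 stall=2 (RAW on I2.r3 (WB@9)) EX@10 MEM@11 WB@12
I4 ld r4 <- r1: IF@7 ID@10 stall=0 (-) EX@11 MEM@12 WB@13
I5 mul r1 <- r3,r4: IF@10 ID@11 stall=2 (RAW on I4.r4 (WB@13)) EX@14 MEM@15 WB@16
I6 sub r3 <- r2,r3: IF@11 ID@14 stall=0 (-) EX@15 MEM@16 WB@17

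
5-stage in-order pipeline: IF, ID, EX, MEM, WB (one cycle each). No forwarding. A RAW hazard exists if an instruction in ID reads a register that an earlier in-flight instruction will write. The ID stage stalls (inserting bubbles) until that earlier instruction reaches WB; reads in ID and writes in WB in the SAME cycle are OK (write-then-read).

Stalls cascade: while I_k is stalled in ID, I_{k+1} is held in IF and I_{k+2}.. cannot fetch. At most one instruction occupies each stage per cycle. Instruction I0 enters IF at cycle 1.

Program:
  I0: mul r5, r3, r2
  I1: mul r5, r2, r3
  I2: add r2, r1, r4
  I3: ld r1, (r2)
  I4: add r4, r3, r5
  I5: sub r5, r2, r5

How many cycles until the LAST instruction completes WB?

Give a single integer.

I0 mul r5 <- r3,r2: IF@1 ID@2 stall=0 (-) EX@3 MEM@4 WB@5
I1 mul r5 <- r2,r3: IF@2 ID@3 stall=0 (-) EX@4 MEM@5 WB@6
I2 add r2 <- r1,r4: IF@3 ID@4 stall=0 (-) EX@5 MEM@6 WB@7
I3 ld r1 <- r2: IF@4 ID@5 stall=2 (RAW on I2.r2 (WB@7)) EX@8 MEM@9 WB@10
I4 add r4 <- r3,r5: IF@5 ID@8 stall=0 (-) EX@9 MEM@10 WB@11
I5 sub r5 <- r2,r5: IF@8 ID@9 stall=0 (-) EX@10 MEM@11 WB@12

Answer: 12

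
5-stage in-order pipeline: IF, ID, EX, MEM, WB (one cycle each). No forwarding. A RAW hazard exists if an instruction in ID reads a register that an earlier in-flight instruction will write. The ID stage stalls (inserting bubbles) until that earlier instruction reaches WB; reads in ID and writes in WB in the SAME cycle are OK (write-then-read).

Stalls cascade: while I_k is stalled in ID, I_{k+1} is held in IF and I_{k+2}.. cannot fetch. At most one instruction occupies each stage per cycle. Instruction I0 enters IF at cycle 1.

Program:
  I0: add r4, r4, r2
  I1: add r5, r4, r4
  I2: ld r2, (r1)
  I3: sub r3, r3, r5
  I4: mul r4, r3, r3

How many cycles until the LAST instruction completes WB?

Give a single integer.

Answer: 14

Derivation:
I0 add r4 <- r4,r2: IF@1 ID@2 stall=0 (-) EX@3 MEM@4 WB@5
I1 add r5 <- r4,r4: IF@2 ID@3 stall=2 (RAW on I0.r4 (WB@5)) EX@6 MEM@7 WB@8
I2 ld r2 <- r1: IF@3 ID@6 stall=0 (-) EX@7 MEM@8 WB@9
I3 sub r3 <- r3,r5: IF@6 ID@7 stall=1 (RAW on I1.r5 (WB@8)) EX@9 MEM@10 WB@11
I4 mul r4 <- r3,r3: IF@7 ID@9 stall=2 (RAW on I3.r3 (WB@11)) EX@12 MEM@13 WB@14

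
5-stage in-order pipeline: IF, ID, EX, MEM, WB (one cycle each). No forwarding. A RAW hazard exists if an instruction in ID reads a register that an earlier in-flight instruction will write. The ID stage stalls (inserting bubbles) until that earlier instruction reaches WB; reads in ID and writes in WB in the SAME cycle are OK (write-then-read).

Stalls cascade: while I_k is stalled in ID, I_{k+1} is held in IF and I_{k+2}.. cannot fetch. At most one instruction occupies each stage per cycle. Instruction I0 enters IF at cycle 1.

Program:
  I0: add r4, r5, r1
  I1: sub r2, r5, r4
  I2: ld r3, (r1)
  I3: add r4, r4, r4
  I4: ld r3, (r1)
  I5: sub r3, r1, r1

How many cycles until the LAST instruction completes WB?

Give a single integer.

I0 add r4 <- r5,r1: IF@1 ID@2 stall=0 (-) EX@3 MEM@4 WB@5
I1 sub r2 <- r5,r4: IF@2 ID@3 stall=2 (RAW on I0.r4 (WB@5)) EX@6 MEM@7 WB@8
I2 ld r3 <- r1: IF@3 ID@6 stall=0 (-) EX@7 MEM@8 WB@9
I3 add r4 <- r4,r4: IF@6 ID@7 stall=0 (-) EX@8 MEM@9 WB@10
I4 ld r3 <- r1: IF@7 ID@8 stall=0 (-) EX@9 MEM@10 WB@11
I5 sub r3 <- r1,r1: IF@8 ID@9 stall=0 (-) EX@10 MEM@11 WB@12

Answer: 12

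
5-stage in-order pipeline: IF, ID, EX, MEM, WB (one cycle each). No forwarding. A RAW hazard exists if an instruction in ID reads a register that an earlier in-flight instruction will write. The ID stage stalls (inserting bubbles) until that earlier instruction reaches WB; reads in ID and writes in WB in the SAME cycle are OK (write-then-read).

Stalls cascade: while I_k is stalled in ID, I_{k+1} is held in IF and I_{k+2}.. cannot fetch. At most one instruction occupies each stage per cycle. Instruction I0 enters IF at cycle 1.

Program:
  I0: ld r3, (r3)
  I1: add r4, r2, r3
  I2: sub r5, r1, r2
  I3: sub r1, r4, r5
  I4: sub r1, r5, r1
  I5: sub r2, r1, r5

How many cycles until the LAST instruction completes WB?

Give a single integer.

I0 ld r3 <- r3: IF@1 ID@2 stall=0 (-) EX@3 MEM@4 WB@5
I1 add r4 <- r2,r3: IF@2 ID@3 stall=2 (RAW on I0.r3 (WB@5)) EX@6 MEM@7 WB@8
I2 sub r5 <- r1,r2: IF@3 ID@6 stall=0 (-) EX@7 MEM@8 WB@9
I3 sub r1 <- r4,r5: IF@6 ID@7 stall=2 (RAW on I2.r5 (WB@9)) EX@10 MEM@11 WB@12
I4 sub r1 <- r5,r1: IF@7 ID@10 stall=2 (RAW on I3.r1 (WB@12)) EX@13 MEM@14 WB@15
I5 sub r2 <- r1,r5: IF@10 ID@13 stall=2 (RAW on I4.r1 (WB@15)) EX@16 MEM@17 WB@18

Answer: 18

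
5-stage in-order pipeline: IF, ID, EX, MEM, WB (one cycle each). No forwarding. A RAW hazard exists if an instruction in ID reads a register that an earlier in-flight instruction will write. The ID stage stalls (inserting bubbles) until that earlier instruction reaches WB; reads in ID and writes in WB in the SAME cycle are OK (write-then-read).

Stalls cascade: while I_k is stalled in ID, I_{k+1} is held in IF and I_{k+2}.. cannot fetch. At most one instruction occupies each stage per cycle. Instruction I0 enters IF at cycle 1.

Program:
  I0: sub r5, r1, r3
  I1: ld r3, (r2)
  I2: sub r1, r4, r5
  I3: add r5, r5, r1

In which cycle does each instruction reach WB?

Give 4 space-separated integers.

Answer: 5 6 8 11

Derivation:
I0 sub r5 <- r1,r3: IF@1 ID@2 stall=0 (-) EX@3 MEM@4 WB@5
I1 ld r3 <- r2: IF@2 ID@3 stall=0 (-) EX@4 MEM@5 WB@6
I2 sub r1 <- r4,r5: IF@3 ID@4 stall=1 (RAW on I0.r5 (WB@5)) EX@6 MEM@7 WB@8
I3 add r5 <- r5,r1: IF@4 ID@6 stall=2 (RAW on I2.r1 (WB@8)) EX@9 MEM@10 WB@11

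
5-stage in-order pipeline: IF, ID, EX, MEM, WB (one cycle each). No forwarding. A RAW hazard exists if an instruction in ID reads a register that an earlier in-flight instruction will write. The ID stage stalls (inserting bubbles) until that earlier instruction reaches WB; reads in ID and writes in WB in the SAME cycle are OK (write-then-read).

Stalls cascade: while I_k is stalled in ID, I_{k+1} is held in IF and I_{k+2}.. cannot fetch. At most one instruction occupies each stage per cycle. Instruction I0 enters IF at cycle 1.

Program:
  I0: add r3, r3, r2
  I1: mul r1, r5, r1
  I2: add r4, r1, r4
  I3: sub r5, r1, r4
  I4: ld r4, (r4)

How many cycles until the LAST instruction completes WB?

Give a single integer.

Answer: 13

Derivation:
I0 add r3 <- r3,r2: IF@1 ID@2 stall=0 (-) EX@3 MEM@4 WB@5
I1 mul r1 <- r5,r1: IF@2 ID@3 stall=0 (-) EX@4 MEM@5 WB@6
I2 add r4 <- r1,r4: IF@3 ID@4 stall=2 (RAW on I1.r1 (WB@6)) EX@7 MEM@8 WB@9
I3 sub r5 <- r1,r4: IF@4 ID@7 stall=2 (RAW on I2.r4 (WB@9)) EX@10 MEM@11 WB@12
I4 ld r4 <- r4: IF@7 ID@10 stall=0 (-) EX@11 MEM@12 WB@13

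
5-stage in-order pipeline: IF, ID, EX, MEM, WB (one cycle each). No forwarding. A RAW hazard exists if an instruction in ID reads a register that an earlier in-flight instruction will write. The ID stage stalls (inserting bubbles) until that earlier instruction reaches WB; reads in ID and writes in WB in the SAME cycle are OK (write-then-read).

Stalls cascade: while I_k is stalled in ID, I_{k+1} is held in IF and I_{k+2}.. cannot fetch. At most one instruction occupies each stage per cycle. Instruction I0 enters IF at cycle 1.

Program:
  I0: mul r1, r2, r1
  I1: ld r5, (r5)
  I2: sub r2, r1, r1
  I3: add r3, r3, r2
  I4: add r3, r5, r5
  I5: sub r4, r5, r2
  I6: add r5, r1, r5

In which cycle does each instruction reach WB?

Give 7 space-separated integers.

I0 mul r1 <- r2,r1: IF@1 ID@2 stall=0 (-) EX@3 MEM@4 WB@5
I1 ld r5 <- r5: IF@2 ID@3 stall=0 (-) EX@4 MEM@5 WB@6
I2 sub r2 <- r1,r1: IF@3 ID@4 stall=1 (RAW on I0.r1 (WB@5)) EX@6 MEM@7 WB@8
I3 add r3 <- r3,r2: IF@4 ID@6 stall=2 (RAW on I2.r2 (WB@8)) EX@9 MEM@10 WB@11
I4 add r3 <- r5,r5: IF@6 ID@9 stall=0 (-) EX@10 MEM@11 WB@12
I5 sub r4 <- r5,r2: IF@9 ID@10 stall=0 (-) EX@11 MEM@12 WB@13
I6 add r5 <- r1,r5: IF@10 ID@11 stall=0 (-) EX@12 MEM@13 WB@14

Answer: 5 6 8 11 12 13 14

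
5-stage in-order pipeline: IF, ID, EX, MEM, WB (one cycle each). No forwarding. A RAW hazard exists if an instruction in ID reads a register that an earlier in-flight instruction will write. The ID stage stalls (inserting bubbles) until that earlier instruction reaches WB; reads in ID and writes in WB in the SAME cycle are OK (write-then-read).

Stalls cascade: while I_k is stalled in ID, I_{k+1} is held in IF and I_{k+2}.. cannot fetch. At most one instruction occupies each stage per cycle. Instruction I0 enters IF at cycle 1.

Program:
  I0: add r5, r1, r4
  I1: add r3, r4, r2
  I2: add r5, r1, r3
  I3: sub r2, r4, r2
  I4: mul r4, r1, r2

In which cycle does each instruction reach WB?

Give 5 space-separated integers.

I0 add r5 <- r1,r4: IF@1 ID@2 stall=0 (-) EX@3 MEM@4 WB@5
I1 add r3 <- r4,r2: IF@2 ID@3 stall=0 (-) EX@4 MEM@5 WB@6
I2 add r5 <- r1,r3: IF@3 ID@4 stall=2 (RAW on I1.r3 (WB@6)) EX@7 MEM@8 WB@9
I3 sub r2 <- r4,r2: IF@4 ID@7 stall=0 (-) EX@8 MEM@9 WB@10
I4 mul r4 <- r1,r2: IF@7 ID@8 stall=2 (RAW on I3.r2 (WB@10)) EX@11 MEM@12 WB@13

Answer: 5 6 9 10 13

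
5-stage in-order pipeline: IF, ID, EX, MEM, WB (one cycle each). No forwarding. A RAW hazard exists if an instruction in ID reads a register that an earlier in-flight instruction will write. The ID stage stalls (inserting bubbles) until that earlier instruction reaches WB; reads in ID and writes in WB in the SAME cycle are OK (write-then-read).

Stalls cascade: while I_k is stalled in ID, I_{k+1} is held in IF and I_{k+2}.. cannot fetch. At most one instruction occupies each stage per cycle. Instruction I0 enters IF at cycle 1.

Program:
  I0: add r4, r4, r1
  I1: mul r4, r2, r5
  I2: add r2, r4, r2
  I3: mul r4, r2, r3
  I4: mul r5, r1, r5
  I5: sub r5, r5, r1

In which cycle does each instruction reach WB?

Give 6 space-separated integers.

Answer: 5 6 9 12 13 16

Derivation:
I0 add r4 <- r4,r1: IF@1 ID@2 stall=0 (-) EX@3 MEM@4 WB@5
I1 mul r4 <- r2,r5: IF@2 ID@3 stall=0 (-) EX@4 MEM@5 WB@6
I2 add r2 <- r4,r2: IF@3 ID@4 stall=2 (RAW on I1.r4 (WB@6)) EX@7 MEM@8 WB@9
I3 mul r4 <- r2,r3: IF@4 ID@7 stall=2 (RAW on I2.r2 (WB@9)) EX@10 MEM@11 WB@12
I4 mul r5 <- r1,r5: IF@7 ID@10 stall=0 (-) EX@11 MEM@12 WB@13
I5 sub r5 <- r5,r1: IF@10 ID@11 stall=2 (RAW on I4.r5 (WB@13)) EX@14 MEM@15 WB@16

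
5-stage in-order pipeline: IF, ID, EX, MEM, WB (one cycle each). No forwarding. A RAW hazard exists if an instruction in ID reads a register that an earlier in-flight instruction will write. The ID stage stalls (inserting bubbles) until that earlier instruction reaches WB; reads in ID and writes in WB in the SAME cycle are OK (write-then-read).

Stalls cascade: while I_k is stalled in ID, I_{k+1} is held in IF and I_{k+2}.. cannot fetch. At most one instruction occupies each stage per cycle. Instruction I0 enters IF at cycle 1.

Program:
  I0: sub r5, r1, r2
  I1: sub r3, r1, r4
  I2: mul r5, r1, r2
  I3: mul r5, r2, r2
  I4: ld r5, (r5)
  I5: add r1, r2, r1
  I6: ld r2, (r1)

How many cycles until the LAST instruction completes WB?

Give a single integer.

Answer: 15

Derivation:
I0 sub r5 <- r1,r2: IF@1 ID@2 stall=0 (-) EX@3 MEM@4 WB@5
I1 sub r3 <- r1,r4: IF@2 ID@3 stall=0 (-) EX@4 MEM@5 WB@6
I2 mul r5 <- r1,r2: IF@3 ID@4 stall=0 (-) EX@5 MEM@6 WB@7
I3 mul r5 <- r2,r2: IF@4 ID@5 stall=0 (-) EX@6 MEM@7 WB@8
I4 ld r5 <- r5: IF@5 ID@6 stall=2 (RAW on I3.r5 (WB@8)) EX@9 MEM@10 WB@11
I5 add r1 <- r2,r1: IF@6 ID@9 stall=0 (-) EX@10 MEM@11 WB@12
I6 ld r2 <- r1: IF@9 ID@10 stall=2 (RAW on I5.r1 (WB@12)) EX@13 MEM@14 WB@15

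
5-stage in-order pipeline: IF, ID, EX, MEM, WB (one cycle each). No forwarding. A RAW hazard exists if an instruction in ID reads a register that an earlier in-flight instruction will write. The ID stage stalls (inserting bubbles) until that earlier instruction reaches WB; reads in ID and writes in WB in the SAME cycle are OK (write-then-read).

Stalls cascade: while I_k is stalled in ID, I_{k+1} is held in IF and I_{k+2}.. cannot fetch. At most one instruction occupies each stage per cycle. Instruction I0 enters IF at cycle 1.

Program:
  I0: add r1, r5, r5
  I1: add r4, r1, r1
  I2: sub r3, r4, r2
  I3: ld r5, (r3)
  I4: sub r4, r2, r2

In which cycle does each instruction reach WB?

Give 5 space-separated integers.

I0 add r1 <- r5,r5: IF@1 ID@2 stall=0 (-) EX@3 MEM@4 WB@5
I1 add r4 <- r1,r1: IF@2 ID@3 stall=2 (RAW on I0.r1 (WB@5)) EX@6 MEM@7 WB@8
I2 sub r3 <- r4,r2: IF@3 ID@6 stall=2 (RAW on I1.r4 (WB@8)) EX@9 MEM@10 WB@11
I3 ld r5 <- r3: IF@6 ID@9 stall=2 (RAW on I2.r3 (WB@11)) EX@12 MEM@13 WB@14
I4 sub r4 <- r2,r2: IF@9 ID@12 stall=0 (-) EX@13 MEM@14 WB@15

Answer: 5 8 11 14 15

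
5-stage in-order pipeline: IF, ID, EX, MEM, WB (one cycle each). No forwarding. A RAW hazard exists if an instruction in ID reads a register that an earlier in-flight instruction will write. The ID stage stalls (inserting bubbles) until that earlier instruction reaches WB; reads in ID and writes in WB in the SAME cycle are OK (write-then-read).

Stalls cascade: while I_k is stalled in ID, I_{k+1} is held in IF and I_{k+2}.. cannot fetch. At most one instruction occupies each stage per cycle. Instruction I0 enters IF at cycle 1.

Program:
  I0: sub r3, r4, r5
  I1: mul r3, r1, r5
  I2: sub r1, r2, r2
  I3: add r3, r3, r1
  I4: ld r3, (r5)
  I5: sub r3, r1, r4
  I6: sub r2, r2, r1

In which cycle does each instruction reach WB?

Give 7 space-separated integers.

I0 sub r3 <- r4,r5: IF@1 ID@2 stall=0 (-) EX@3 MEM@4 WB@5
I1 mul r3 <- r1,r5: IF@2 ID@3 stall=0 (-) EX@4 MEM@5 WB@6
I2 sub r1 <- r2,r2: IF@3 ID@4 stall=0 (-) EX@5 MEM@6 WB@7
I3 add r3 <- r3,r1: IF@4 ID@5 stall=2 (RAW on I2.r1 (WB@7)) EX@8 MEM@9 WB@10
I4 ld r3 <- r5: IF@5 ID@8 stall=0 (-) EX@9 MEM@10 WB@11
I5 sub r3 <- r1,r4: IF@8 ID@9 stall=0 (-) EX@10 MEM@11 WB@12
I6 sub r2 <- r2,r1: IF@9 ID@10 stall=0 (-) EX@11 MEM@12 WB@13

Answer: 5 6 7 10 11 12 13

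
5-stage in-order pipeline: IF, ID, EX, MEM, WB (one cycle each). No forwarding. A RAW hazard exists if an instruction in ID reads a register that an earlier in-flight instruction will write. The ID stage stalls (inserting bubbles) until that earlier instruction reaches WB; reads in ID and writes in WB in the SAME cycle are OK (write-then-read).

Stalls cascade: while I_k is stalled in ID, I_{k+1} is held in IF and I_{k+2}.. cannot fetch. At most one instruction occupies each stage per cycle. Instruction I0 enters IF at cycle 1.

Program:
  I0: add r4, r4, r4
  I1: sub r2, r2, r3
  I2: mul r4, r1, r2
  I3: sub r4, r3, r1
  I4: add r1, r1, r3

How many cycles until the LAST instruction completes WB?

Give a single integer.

Answer: 11

Derivation:
I0 add r4 <- r4,r4: IF@1 ID@2 stall=0 (-) EX@3 MEM@4 WB@5
I1 sub r2 <- r2,r3: IF@2 ID@3 stall=0 (-) EX@4 MEM@5 WB@6
I2 mul r4 <- r1,r2: IF@3 ID@4 stall=2 (RAW on I1.r2 (WB@6)) EX@7 MEM@8 WB@9
I3 sub r4 <- r3,r1: IF@4 ID@7 stall=0 (-) EX@8 MEM@9 WB@10
I4 add r1 <- r1,r3: IF@7 ID@8 stall=0 (-) EX@9 MEM@10 WB@11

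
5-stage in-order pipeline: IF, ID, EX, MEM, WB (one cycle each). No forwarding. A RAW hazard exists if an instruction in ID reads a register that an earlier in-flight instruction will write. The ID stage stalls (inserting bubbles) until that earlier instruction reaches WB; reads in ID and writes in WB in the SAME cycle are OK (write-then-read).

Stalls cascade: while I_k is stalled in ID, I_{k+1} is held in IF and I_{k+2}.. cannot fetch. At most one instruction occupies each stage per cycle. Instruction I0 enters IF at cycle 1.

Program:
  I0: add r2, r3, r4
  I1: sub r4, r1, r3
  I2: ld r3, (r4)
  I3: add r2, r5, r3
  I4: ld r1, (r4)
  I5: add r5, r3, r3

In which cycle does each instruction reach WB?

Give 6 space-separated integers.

Answer: 5 6 9 12 13 14

Derivation:
I0 add r2 <- r3,r4: IF@1 ID@2 stall=0 (-) EX@3 MEM@4 WB@5
I1 sub r4 <- r1,r3: IF@2 ID@3 stall=0 (-) EX@4 MEM@5 WB@6
I2 ld r3 <- r4: IF@3 ID@4 stall=2 (RAW on I1.r4 (WB@6)) EX@7 MEM@8 WB@9
I3 add r2 <- r5,r3: IF@4 ID@7 stall=2 (RAW on I2.r3 (WB@9)) EX@10 MEM@11 WB@12
I4 ld r1 <- r4: IF@7 ID@10 stall=0 (-) EX@11 MEM@12 WB@13
I5 add r5 <- r3,r3: IF@10 ID@11 stall=0 (-) EX@12 MEM@13 WB@14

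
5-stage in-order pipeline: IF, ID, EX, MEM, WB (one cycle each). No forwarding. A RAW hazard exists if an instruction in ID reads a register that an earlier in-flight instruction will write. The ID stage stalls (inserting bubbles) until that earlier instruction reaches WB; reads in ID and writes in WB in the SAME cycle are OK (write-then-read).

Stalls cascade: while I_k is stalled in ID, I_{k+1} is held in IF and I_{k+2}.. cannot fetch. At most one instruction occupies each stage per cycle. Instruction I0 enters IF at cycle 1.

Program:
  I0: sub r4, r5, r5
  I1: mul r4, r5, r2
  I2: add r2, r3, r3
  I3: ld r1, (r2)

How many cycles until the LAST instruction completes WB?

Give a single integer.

Answer: 10

Derivation:
I0 sub r4 <- r5,r5: IF@1 ID@2 stall=0 (-) EX@3 MEM@4 WB@5
I1 mul r4 <- r5,r2: IF@2 ID@3 stall=0 (-) EX@4 MEM@5 WB@6
I2 add r2 <- r3,r3: IF@3 ID@4 stall=0 (-) EX@5 MEM@6 WB@7
I3 ld r1 <- r2: IF@4 ID@5 stall=2 (RAW on I2.r2 (WB@7)) EX@8 MEM@9 WB@10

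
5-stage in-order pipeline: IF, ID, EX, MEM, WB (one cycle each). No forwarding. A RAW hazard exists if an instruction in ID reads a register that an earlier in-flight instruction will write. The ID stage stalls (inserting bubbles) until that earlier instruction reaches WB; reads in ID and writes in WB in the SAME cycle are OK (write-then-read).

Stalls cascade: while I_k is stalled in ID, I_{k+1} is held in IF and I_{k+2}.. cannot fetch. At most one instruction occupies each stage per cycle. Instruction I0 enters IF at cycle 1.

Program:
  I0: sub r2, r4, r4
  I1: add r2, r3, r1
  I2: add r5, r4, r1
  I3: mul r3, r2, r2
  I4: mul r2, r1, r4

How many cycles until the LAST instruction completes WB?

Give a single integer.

Answer: 10

Derivation:
I0 sub r2 <- r4,r4: IF@1 ID@2 stall=0 (-) EX@3 MEM@4 WB@5
I1 add r2 <- r3,r1: IF@2 ID@3 stall=0 (-) EX@4 MEM@5 WB@6
I2 add r5 <- r4,r1: IF@3 ID@4 stall=0 (-) EX@5 MEM@6 WB@7
I3 mul r3 <- r2,r2: IF@4 ID@5 stall=1 (RAW on I1.r2 (WB@6)) EX@7 MEM@8 WB@9
I4 mul r2 <- r1,r4: IF@5 ID@7 stall=0 (-) EX@8 MEM@9 WB@10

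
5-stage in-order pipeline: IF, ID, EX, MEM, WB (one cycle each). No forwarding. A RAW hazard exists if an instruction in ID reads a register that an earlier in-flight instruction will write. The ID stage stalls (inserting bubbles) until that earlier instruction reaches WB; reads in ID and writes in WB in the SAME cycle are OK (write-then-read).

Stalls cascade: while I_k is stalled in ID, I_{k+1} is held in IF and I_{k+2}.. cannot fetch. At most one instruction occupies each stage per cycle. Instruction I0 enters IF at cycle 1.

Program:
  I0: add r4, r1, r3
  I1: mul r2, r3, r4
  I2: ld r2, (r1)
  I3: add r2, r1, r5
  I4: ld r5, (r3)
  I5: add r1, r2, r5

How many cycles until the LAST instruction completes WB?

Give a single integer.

I0 add r4 <- r1,r3: IF@1 ID@2 stall=0 (-) EX@3 MEM@4 WB@5
I1 mul r2 <- r3,r4: IF@2 ID@3 stall=2 (RAW on I0.r4 (WB@5)) EX@6 MEM@7 WB@8
I2 ld r2 <- r1: IF@3 ID@6 stall=0 (-) EX@7 MEM@8 WB@9
I3 add r2 <- r1,r5: IF@6 ID@7 stall=0 (-) EX@8 MEM@9 WB@10
I4 ld r5 <- r3: IF@7 ID@8 stall=0 (-) EX@9 MEM@10 WB@11
I5 add r1 <- r2,r5: IF@8 ID@9 stall=2 (RAW on I4.r5 (WB@11)) EX@12 MEM@13 WB@14

Answer: 14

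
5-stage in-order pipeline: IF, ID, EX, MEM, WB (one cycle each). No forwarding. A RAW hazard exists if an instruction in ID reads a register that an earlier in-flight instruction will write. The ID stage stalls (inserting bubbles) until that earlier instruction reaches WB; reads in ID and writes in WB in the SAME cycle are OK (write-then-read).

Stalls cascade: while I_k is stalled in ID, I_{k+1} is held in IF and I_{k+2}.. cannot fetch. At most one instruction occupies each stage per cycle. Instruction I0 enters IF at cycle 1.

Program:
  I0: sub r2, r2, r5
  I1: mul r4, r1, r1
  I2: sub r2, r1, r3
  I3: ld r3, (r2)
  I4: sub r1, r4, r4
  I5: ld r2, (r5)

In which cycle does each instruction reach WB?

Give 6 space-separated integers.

Answer: 5 6 7 10 11 12

Derivation:
I0 sub r2 <- r2,r5: IF@1 ID@2 stall=0 (-) EX@3 MEM@4 WB@5
I1 mul r4 <- r1,r1: IF@2 ID@3 stall=0 (-) EX@4 MEM@5 WB@6
I2 sub r2 <- r1,r3: IF@3 ID@4 stall=0 (-) EX@5 MEM@6 WB@7
I3 ld r3 <- r2: IF@4 ID@5 stall=2 (RAW on I2.r2 (WB@7)) EX@8 MEM@9 WB@10
I4 sub r1 <- r4,r4: IF@5 ID@8 stall=0 (-) EX@9 MEM@10 WB@11
I5 ld r2 <- r5: IF@8 ID@9 stall=0 (-) EX@10 MEM@11 WB@12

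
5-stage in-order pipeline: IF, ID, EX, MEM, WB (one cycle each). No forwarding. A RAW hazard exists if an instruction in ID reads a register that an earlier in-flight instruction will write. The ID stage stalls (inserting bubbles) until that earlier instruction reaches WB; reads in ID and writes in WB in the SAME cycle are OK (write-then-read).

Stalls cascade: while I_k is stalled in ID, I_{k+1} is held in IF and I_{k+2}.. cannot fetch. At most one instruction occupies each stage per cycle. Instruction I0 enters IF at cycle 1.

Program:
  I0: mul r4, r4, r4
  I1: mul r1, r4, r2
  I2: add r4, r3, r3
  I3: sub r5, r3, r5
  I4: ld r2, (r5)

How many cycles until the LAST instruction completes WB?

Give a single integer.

I0 mul r4 <- r4,r4: IF@1 ID@2 stall=0 (-) EX@3 MEM@4 WB@5
I1 mul r1 <- r4,r2: IF@2 ID@3 stall=2 (RAW on I0.r4 (WB@5)) EX@6 MEM@7 WB@8
I2 add r4 <- r3,r3: IF@3 ID@6 stall=0 (-) EX@7 MEM@8 WB@9
I3 sub r5 <- r3,r5: IF@6 ID@7 stall=0 (-) EX@8 MEM@9 WB@10
I4 ld r2 <- r5: IF@7 ID@8 stall=2 (RAW on I3.r5 (WB@10)) EX@11 MEM@12 WB@13

Answer: 13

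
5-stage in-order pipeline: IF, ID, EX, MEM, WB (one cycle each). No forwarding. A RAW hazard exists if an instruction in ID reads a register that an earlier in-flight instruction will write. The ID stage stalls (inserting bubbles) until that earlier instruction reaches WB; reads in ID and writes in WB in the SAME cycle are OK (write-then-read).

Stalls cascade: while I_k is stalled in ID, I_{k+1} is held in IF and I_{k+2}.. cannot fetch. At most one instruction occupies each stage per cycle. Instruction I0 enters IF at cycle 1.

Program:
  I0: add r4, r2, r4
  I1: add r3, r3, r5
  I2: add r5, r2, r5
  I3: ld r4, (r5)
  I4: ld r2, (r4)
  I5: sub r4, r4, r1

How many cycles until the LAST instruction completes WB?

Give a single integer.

I0 add r4 <- r2,r4: IF@1 ID@2 stall=0 (-) EX@3 MEM@4 WB@5
I1 add r3 <- r3,r5: IF@2 ID@3 stall=0 (-) EX@4 MEM@5 WB@6
I2 add r5 <- r2,r5: IF@3 ID@4 stall=0 (-) EX@5 MEM@6 WB@7
I3 ld r4 <- r5: IF@4 ID@5 stall=2 (RAW on I2.r5 (WB@7)) EX@8 MEM@9 WB@10
I4 ld r2 <- r4: IF@5 ID@8 stall=2 (RAW on I3.r4 (WB@10)) EX@11 MEM@12 WB@13
I5 sub r4 <- r4,r1: IF@8 ID@11 stall=0 (-) EX@12 MEM@13 WB@14

Answer: 14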